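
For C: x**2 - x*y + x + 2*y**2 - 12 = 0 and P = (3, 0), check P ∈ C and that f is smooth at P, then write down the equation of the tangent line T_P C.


Tangent line at P: 7*x - 3*y - 21 = 0.

Step 1: f(3, 0) = 0, so P lies on C.
Step 2: partial derivatives
  f_x(x, y) = 2*x - y + 1, f_y(x, y) = -x + 4*y.
  f_x(P) = 7, f_y(P) = -3 (gradient nonzero, so P is smooth).
Step 3: tangent line at P: 7·(x − 3) + -3·(y − 0) = 0.
Expanding: 7*x - 3*y - 21 = 0.


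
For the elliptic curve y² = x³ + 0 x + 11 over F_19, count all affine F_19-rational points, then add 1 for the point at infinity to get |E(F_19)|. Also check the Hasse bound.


Affine points = {(0, 7), (0, 12), (2, 0), (3, 0), (10, 2), (10, 17), (13, 2), (13, 17), (14, 0), (15, 2), (15, 17)}; affine count = 11; |E(F_19)| = 12.

Discriminant check: Δ ∝ 4a³ + 27b² = 4·0³ + 27·11² = 4·0 + 27·121 ≡ 18 (mod 19). Nonzero ⇒ E is nonsingular.
For each x ∈ F_19, compute rhs = x³ + 0·x + 11 mod 19, then count y ∈ F_19 with y² ≡ rhs.
  x = 0: rhs = 11, matching y values: 7, 12 (2 points).
  x = 1: rhs = 12, matching y values: none (0 points).
  x = 2: rhs = 0, matching y values: 0 (1 points).
  x = 3: rhs = 0, matching y values: 0 (1 points).
  x = 4: rhs = 18, matching y values: none (0 points).
  x = 5: rhs = 3, matching y values: none (0 points).
  x = 6: rhs = 18, matching y values: none (0 points).
  x = 7: rhs = 12, matching y values: none (0 points).
  x = 8: rhs = 10, matching y values: none (0 points).
  x = 9: rhs = 18, matching y values: none (0 points).
  x = 10: rhs = 4, matching y values: 2, 17 (2 points).
  x = 11: rhs = 12, matching y values: none (0 points).
  x = 12: rhs = 10, matching y values: none (0 points).
  x = 13: rhs = 4, matching y values: 2, 17 (2 points).
  x = 14: rhs = 0, matching y values: 0 (1 points).
  x = 15: rhs = 4, matching y values: 2, 17 (2 points).
  x = 16: rhs = 3, matching y values: none (0 points).
  x = 17: rhs = 3, matching y values: none (0 points).
  x = 18: rhs = 10, matching y values: none (0 points).
Total affine count: 11.
Full point count |E(F_19)| = 11 + 1 = 12.
Hasse bound: |12 − (19+1)| = |-8| = 8 ≤ 2√19 ≈ 8.7178 ✓.


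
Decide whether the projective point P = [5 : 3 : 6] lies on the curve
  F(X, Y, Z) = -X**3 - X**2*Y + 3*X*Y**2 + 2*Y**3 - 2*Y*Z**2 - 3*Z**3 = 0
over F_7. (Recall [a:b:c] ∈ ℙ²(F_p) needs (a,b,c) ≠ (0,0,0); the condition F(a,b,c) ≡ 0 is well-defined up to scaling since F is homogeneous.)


F(5,3,6) ≡ 0 (mod 7); P is on the curve.

Evaluate F(5, 3, 6) term-by-term (mod 7).
  -X**3 ↦ -1·125·1·1 = -125
  -X**2*Y ↦ -1·25·3·1 = -75
  3*X*Y**2 ↦ 3·5·9·1 = 135
  2*Y**3 ↦ 2·1·27·1 = 54
  -2*Y*Z**2 ↦ -2·1·3·36 = -216
  -3*Z**3 ↦ -3·1·1·216 = -648
Sum: F(5, 3, 6) = (-125) + (-75) + (135) + (54) + (-216) + (-648) = -875.
Reducing mod 7: -875 ≡ 0 (mod 7).
Since F(a, b, c) ≡ 0 (mod 7), P lies on the curve.


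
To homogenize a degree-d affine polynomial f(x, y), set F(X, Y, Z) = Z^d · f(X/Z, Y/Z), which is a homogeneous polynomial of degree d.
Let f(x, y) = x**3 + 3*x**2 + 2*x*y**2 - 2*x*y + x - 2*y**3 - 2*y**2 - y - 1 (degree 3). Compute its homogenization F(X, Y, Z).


F(X, Y, Z) = X**3 + 3*X**2*Z + 2*X*Y**2 - 2*X*Y*Z + X*Z**2 - 2*Y**3 - 2*Y**2*Z - Y*Z**2 - Z**3

deg(f) = 3.
Substitute x = X/Z, y = Y/Z into f, then multiply by Z^3.
  monomial 1·x^3·y^0 ↦ 1·X^3·Y^0·Z^0.
  monomial 3·x^2·y^0 ↦ 3·X^2·Y^0·Z^1.
  monomial 2·x^1·y^2 ↦ 2·X^1·Y^2·Z^0.
  monomial -2·x^1·y^1 ↦ -2·X^1·Y^1·Z^1.
  monomial 1·x^1·y^0 ↦ 1·X^1·Y^0·Z^2.
  monomial -2·x^0·y^3 ↦ -2·X^0·Y^3·Z^0.
  monomial -2·x^0·y^2 ↦ -2·X^0·Y^2·Z^1.
  monomial -1·x^0·y^1 ↦ -1·X^0·Y^1·Z^2.
  monomial -1·x^0·y^0 ↦ -1·X^0·Y^0·Z^3.
Collecting: F(X, Y, Z) = X**3 + 3*X**2*Z + 2*X*Y**2 - 2*X*Y*Z + X*Z**2 - 2*Y**3 - 2*Y**2*Z - Y*Z**2 - Z**3.


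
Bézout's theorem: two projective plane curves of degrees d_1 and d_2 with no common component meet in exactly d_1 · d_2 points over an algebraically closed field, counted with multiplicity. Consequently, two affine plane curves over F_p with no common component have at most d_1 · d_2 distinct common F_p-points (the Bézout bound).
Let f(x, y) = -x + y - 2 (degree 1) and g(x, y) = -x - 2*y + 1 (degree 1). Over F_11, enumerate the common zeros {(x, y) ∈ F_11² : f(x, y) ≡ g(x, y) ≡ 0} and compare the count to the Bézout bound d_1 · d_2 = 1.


Common zeros: {(10, 1)}; count = 1; Bézout bound = 1.

deg(f) = 1, deg(g) = 1, so Bézout bound = 1.
Scan x ∈ F_11. For each x, list the y ∈ F_11 with f(x, y) ≡ 0 and those with g(x, y) ≡ 0 (mod 11); the common zeros in that column are the intersection.
  x = 0: f ≡ 0 at y ∈ {2}; g ≡ 0 at y ∈ {6}; common: ∅.
  x = 1: f ≡ 0 at y ∈ {3}; g ≡ 0 at y ∈ {0}; common: ∅.
  x = 2: f ≡ 0 at y ∈ {4}; g ≡ 0 at y ∈ {5}; common: ∅.
  x = 3: f ≡ 0 at y ∈ {5}; g ≡ 0 at y ∈ {10}; common: ∅.
  x = 4: f ≡ 0 at y ∈ {6}; g ≡ 0 at y ∈ {4}; common: ∅.
  x = 5: f ≡ 0 at y ∈ {7}; g ≡ 0 at y ∈ {9}; common: ∅.
  x = 6: f ≡ 0 at y ∈ {8}; g ≡ 0 at y ∈ {3}; common: ∅.
  x = 7: f ≡ 0 at y ∈ {9}; g ≡ 0 at y ∈ {8}; common: ∅.
  x = 8: f ≡ 0 at y ∈ {10}; g ≡ 0 at y ∈ {2}; common: ∅.
  x = 9: f ≡ 0 at y ∈ {0}; g ≡ 0 at y ∈ {7}; common: ∅.
  x = 10: f ≡ 0 at y ∈ {1}; g ≡ 0 at y ∈ {1}; common: {1}.
Collecting: common zeros = {(10, 1)}, so the count is 1.
Comparison with the Bézout bound: 1 ≤ 1 = deg(f)·deg(g), as expected for curves with no common component (the bound is attained).


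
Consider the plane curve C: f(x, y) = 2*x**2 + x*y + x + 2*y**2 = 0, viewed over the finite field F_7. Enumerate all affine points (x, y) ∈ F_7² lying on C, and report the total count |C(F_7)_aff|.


Affine F_7-points: {(0, 0), (2, 1), (2, 5), (3, 0), (3, 2), (4, 1), (4, 4), (6, 2)}; count = 8.

For each of the 49 pairs (x, y) ∈ F_7², evaluate f(x, y) mod 7. Record the zeros.
  x = 0: [0↦0, 1↦2, 2↦1, 3↦4, 4↦4, 5↦1, 6↦2]  zeros at y ∈ {0}
  x = 1: [0↦3, 1↦6, 2↦6, 3↦3, 4↦4, 5↦2, 6↦4]  zeros at y ∈ ∅
  x = 2: [0↦3, 1↦0, 2↦1, 3↦6, 4↦1, 5↦0, 6↦3]  zeros at y ∈ {1, 5}
  x = 3: [0↦0, 1↦5, 2↦0, 3↦6, 4↦2, 5↦2, 6↦6]  zeros at y ∈ {0, 2}
  x = 4: [0↦1, 1↦0, 2↦3, 3↦3, 4↦0, 5↦1, 6↦6]  zeros at y ∈ {1, 4}
  x = 5: [0↦6, 1↦6, 2↦3, 3↦4, 4↦2, 5↦4, 6↦3]  zeros at y ∈ ∅
  x = 6: [0↦1, 1↦2, 2↦0, 3↦2, 4↦1, 5↦4, 6↦4]  zeros at y ∈ {2}
Collecting zeros: affine points = {(0, 0), (2, 1), (2, 5), (3, 0), (3, 2), (4, 1), (4, 4), (6, 2)}.
Total count |C(F_7)_aff| = 8.


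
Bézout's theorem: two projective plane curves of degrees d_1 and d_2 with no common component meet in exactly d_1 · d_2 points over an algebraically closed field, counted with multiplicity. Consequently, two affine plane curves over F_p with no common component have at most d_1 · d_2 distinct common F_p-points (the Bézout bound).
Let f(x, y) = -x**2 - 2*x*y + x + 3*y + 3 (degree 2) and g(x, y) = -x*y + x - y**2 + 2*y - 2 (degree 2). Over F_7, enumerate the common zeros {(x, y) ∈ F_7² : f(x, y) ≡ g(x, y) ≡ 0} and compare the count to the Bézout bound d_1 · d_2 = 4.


Common zeros: {(6, 4)}; count = 1; Bézout bound = 4.

deg(f) = 2, deg(g) = 2, so Bézout bound = 4.
Scan x ∈ F_7. For each x, list the y ∈ F_7 with f(x, y) ≡ 0 and those with g(x, y) ≡ 0 (mod 7); the common zeros in that column are the intersection.
  x = 0: f ≡ 0 at y ∈ {6}; g ≡ 0 at y ∈ ∅; common: ∅.
  x = 1: f ≡ 0 at y ∈ {4}; g ≡ 0 at y ∈ {3, 5}; common: ∅.
  x = 2: f ≡ 0 at y ∈ {1}; g ≡ 0 at y ∈ {0}; common: ∅.
  x = 3: f ≡ 0 at y ∈ {6}; g ≡ 0 at y ∈ ∅; common: ∅.
  x = 4: f ≡ 0 at y ∈ {1}; g ≡ 0 at y ∈ ∅; common: ∅.
  x = 5: f ≡ 0 at y ∈ ∅; g ≡ 0 at y ∈ {2}; common: ∅.
  x = 6: f ≡ 0 at y ∈ {4}; g ≡ 0 at y ∈ {4, 6}; common: {4}.
Collecting: common zeros = {(6, 4)}, so the count is 1.
Comparison with the Bézout bound: 1 ≤ 4 = deg(f)·deg(g), as expected for curves with no common component (the affine F_7-count falls short of the bound because intersections may lie at infinity, over extension fields, or carry multiplicity).


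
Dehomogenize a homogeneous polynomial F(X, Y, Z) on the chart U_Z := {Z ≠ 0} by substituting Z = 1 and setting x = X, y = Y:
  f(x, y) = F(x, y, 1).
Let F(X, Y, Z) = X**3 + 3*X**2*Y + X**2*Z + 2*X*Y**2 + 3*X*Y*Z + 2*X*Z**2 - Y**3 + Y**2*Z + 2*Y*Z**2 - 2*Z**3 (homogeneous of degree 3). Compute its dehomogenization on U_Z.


f(x, y) = x**3 + 3*x**2*y + x**2 + 2*x*y**2 + 3*x*y + 2*x - y**3 + y**2 + 2*y - 2

On U_Z we set Z = 1. Each monomial c·X^i·Y^j·Z^k in F becomes c·x^i·y^j·1^k = c·x^i·y^j.
Substituting Z = 1: F(X, Y, 1) = x**3 + 3*x**2*y + x**2 + 2*x*y**2 + 3*x*y + 2*x - y**3 + y**2 + 2*y - 2.
Note: deg(f) ≤ deg(F) = 3; strict inequality happens when F is divisible by Z (lost terms).


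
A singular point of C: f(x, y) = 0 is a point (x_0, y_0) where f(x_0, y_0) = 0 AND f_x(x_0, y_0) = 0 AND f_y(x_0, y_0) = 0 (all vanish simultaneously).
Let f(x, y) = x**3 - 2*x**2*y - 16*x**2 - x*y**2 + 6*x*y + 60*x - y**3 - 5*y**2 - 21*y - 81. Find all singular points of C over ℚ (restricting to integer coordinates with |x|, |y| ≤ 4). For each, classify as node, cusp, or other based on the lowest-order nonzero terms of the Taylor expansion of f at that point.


Singular points: {(3, -3)}; classification: node.

Compute partial derivatives:
  f_x = 3*x**2 - 4*x*y - 32*x - y**2 + 6*y + 60.
  f_y = -2*x**2 - 2*x*y + 6*x - 3*y**2 - 10*y - 21.
Scan x_0 ∈ {−4, ..., 4}. For each x_0, f_y(x_0, y) is a polynomial in y; find its integer roots y ∈ {−4, ..., 4}, then test f_x and f at those candidates.
  x = -4: f_y(-4, y) = -3*y**2 - 2*y - 77; no integer root y with |y| ≤ 4.
  x = -3: f_y(-3, y) = -3*y**2 - 4*y - 57; no integer root y with |y| ≤ 4.
  x = -2: f_y(-2, y) = -3*y**2 - 6*y - 41; no integer root y with |y| ≤ 4.
  x = -1: f_y(-1, y) = -3*y**2 - 8*y - 29; no integer root y with |y| ≤ 4.
  x = 0: f_y(0, y) = -3*y**2 - 10*y - 21; no integer root y with |y| ≤ 4.
  x = 1: f_y(1, y) = -3*y**2 - 12*y - 17; no integer root y with |y| ≤ 4.
  x = 2: f_y(2, y) = -3*y**2 - 14*y - 17; no integer root y with |y| ≤ 4.
  x = 3: f_y(3, y) = -3*y**2 - 16*y - 21; vanishes at y ∈ {-3}. (3, -3): f_x = 0, f = 0 — SINGULAR.
  x = 4: f_y(4, y) = -3*y**2 - 18*y - 29; no integer root y with |y| ≤ 4.
Only singular point on the grid: (3, -3).
Classify: substitute x = 3 + u, y = -3 + v and expand: f = u**3 - 2*u**2*v - u**2 - u*v**2 - v**3 + v**2.
No constant or linear terms (consistent with a singular point). Quadratic part: -u**2 + v**2. Cubic part: u**3 - 2*u**2*v - u*v**2 - v**3.
The quadratic part v**2 - u**2 = (v − u)(v + u) splits into two distinct linear factors, so there are two distinct tangent lines y − -3 = ±(x − 3) — this is a node (ordinary double point).
Classification: node.


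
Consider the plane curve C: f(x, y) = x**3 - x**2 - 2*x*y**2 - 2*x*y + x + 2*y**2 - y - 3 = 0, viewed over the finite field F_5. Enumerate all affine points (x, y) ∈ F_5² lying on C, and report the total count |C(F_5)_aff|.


Affine F_5-points: {(0, 4), (1, 1), (2, 2), (2, 3)}; count = 4.

For each of the 25 pairs (x, y) ∈ F_5², evaluate f(x, y) mod 5. Record the zeros.
  x = 0: [0↦2, 1↦3, 2↦3, 3↦2, 4↦0]  zeros at y ∈ {4}
  x = 1: [0↦3, 1↦0, 2↦2, 3↦4, 4↦1]  zeros at y ∈ {1}
  x = 2: [0↦3, 1↦1, 2↦0, 3↦0, 4↦1]  zeros at y ∈ {2, 3}
  x = 3: [0↦3, 1↦2, 2↦3, 3↦1, 4↦1]  zeros at y ∈ ∅
  x = 4: [0↦4, 1↦4, 2↦2, 3↦3, 4↦2]  zeros at y ∈ ∅
Collecting zeros: affine points = {(0, 4), (1, 1), (2, 2), (2, 3)}.
Total count |C(F_5)_aff| = 4.


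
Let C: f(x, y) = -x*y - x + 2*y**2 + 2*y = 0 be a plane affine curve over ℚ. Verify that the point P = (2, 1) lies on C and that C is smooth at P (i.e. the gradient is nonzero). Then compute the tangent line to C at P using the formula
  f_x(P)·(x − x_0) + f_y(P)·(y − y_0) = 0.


Tangent line at P: -2*x + 4*y = 0.

Step 1: f(2, 1) = 0, so P lies on C.
Step 2: partial derivatives
  f_x(x, y) = -y - 1, f_y(x, y) = -x + 4*y + 2.
  f_x(P) = -2, f_y(P) = 4 (gradient nonzero, so P is smooth).
Step 3: tangent line at P: -2·(x − 2) + 4·(y − 1) = 0.
Expanding: -2*x + 4*y = 0.


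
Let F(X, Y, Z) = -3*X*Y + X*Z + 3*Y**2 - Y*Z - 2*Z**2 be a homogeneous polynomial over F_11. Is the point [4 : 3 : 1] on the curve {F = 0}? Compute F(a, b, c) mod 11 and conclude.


F(4,3,1) ≡ 1 (mod 11); P is NOT on the curve.

Evaluate F(4, 3, 1) term-by-term (mod 11).
  -3*X*Y ↦ -3·4·3·1 = -36
  X*Z ↦ 1·4·1·1 = 4
  3*Y**2 ↦ 3·1·9·1 = 27
  -Y*Z ↦ -1·1·3·1 = -3
  -2*Z**2 ↦ -2·1·1·1 = -2
Sum: F(4, 3, 1) = (-36) + (4) + (27) + (-3) + (-2) = -10.
Reducing mod 11: -10 ≡ 1 (mod 11).
Since F(a, b, c) ≡ 1 ≠ 0 (mod 11), P does NOT lie on the curve.


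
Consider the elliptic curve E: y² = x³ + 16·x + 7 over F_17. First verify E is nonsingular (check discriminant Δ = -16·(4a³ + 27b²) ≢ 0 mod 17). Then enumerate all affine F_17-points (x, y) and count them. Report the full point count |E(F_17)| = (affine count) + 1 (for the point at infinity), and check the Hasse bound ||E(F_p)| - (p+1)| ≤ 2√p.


Affine points = {(2, 8), (2, 9), (4, 4), (4, 13), (5, 5), (5, 12), (6, 8), (6, 9), (8, 1), (8, 16), (9, 8), (9, 9), (11, 1), (11, 16), (13, 7), (13, 10), (14, 0), (15, 1), (15, 16)}; affine count = 19; |E(F_17)| = 20.

Discriminant check: Δ ∝ 4a³ + 27b² = 4·16³ + 27·7² = 4·4096 + 27·49 ≡ 10 (mod 17). Nonzero ⇒ E is nonsingular.
For each x ∈ F_17, compute rhs = x³ + 16·x + 7 mod 17, then count y ∈ F_17 with y² ≡ rhs.
  x = 0: rhs = 7, matching y values: none (0 points).
  x = 1: rhs = 7, matching y values: none (0 points).
  x = 2: rhs = 13, matching y values: 8, 9 (2 points).
  x = 3: rhs = 14, matching y values: none (0 points).
  x = 4: rhs = 16, matching y values: 4, 13 (2 points).
  x = 5: rhs = 8, matching y values: 5, 12 (2 points).
  x = 6: rhs = 13, matching y values: 8, 9 (2 points).
  x = 7: rhs = 3, matching y values: none (0 points).
  x = 8: rhs = 1, matching y values: 1, 16 (2 points).
  x = 9: rhs = 13, matching y values: 8, 9 (2 points).
  x = 10: rhs = 11, matching y values: none (0 points).
  x = 11: rhs = 1, matching y values: 1, 16 (2 points).
  x = 12: rhs = 6, matching y values: none (0 points).
  x = 13: rhs = 15, matching y values: 7, 10 (2 points).
  x = 14: rhs = 0, matching y values: 0 (1 points).
  x = 15: rhs = 1, matching y values: 1, 16 (2 points).
  x = 16: rhs = 7, matching y values: none (0 points).
Total affine count: 19.
Full point count |E(F_17)| = 19 + 1 = 20.
Hasse bound: |20 − (17+1)| = |2| = 2 ≤ 2√17 ≈ 8.2462 ✓.


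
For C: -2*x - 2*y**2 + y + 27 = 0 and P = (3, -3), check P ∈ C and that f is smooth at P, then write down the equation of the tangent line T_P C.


Tangent line at P: -2*x + 13*y + 45 = 0.

Step 1: f(3, -3) = 0, so P lies on C.
Step 2: partial derivatives
  f_x(x, y) = -2, f_y(x, y) = 1 - 4*y.
  f_x(P) = -2, f_y(P) = 13 (gradient nonzero, so P is smooth).
Step 3: tangent line at P: -2·(x − 3) + 13·(y − -3) = 0.
Expanding: -2*x + 13*y + 45 = 0.


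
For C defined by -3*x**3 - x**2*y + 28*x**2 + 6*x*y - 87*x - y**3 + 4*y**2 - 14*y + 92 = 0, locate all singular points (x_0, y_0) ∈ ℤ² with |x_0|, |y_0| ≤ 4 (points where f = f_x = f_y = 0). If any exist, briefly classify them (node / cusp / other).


Singular points: {(3, 1)}; classification: cusp.

Compute partial derivatives:
  f_x = -9*x**2 - 2*x*y + 56*x + 6*y - 87.
  f_y = -x**2 + 6*x - 3*y**2 + 8*y - 14.
Scan x_0 ∈ {−4, ..., 4}. For each x_0, f_y(x_0, y) is a polynomial in y; find its integer roots y ∈ {−4, ..., 4}, then test f_x and f at those candidates.
  x = -4: f_y(-4, y) = -3*y**2 + 8*y - 54; no integer root y with |y| ≤ 4.
  x = -3: f_y(-3, y) = -3*y**2 + 8*y - 41; no integer root y with |y| ≤ 4.
  x = -2: f_y(-2, y) = -3*y**2 + 8*y - 30; no integer root y with |y| ≤ 4.
  x = -1: f_y(-1, y) = -3*y**2 + 8*y - 21; no integer root y with |y| ≤ 4.
  x = 0: f_y(0, y) = -3*y**2 + 8*y - 14; no integer root y with |y| ≤ 4.
  x = 1: f_y(1, y) = -3*y**2 + 8*y - 9; no integer root y with |y| ≤ 4.
  x = 2: f_y(2, y) = -3*y**2 + 8*y - 6; no integer root y with |y| ≤ 4.
  x = 3: f_y(3, y) = -3*y**2 + 8*y - 5; vanishes at y ∈ {1}. (3, 1): f_x = 0, f = 0 — SINGULAR.
  x = 4: f_y(4, y) = -3*y**2 + 8*y - 6; no integer root y with |y| ≤ 4.
Only singular point on the grid: (3, 1).
Classify: substitute x = 3 + u, y = 1 + v and expand: f = -3*u**3 - u**2*v - v**3 + v**2.
No constant or linear terms (consistent with a singular point). Quadratic part: v**2. Cubic part: -3*u**3 - u**2*v - v**3.
The quadratic part v**2 is a perfect square, so there is a single (double) tangent line v = 0, i.e. y = 1. Restricting the cubic part to that line (v = 0) leaves -3*u**3 ≠ 0, so f is not divisible by v and the branch is v² ≈ 3*u**3 to lowest order — this is a cusp.
Classification: cusp.


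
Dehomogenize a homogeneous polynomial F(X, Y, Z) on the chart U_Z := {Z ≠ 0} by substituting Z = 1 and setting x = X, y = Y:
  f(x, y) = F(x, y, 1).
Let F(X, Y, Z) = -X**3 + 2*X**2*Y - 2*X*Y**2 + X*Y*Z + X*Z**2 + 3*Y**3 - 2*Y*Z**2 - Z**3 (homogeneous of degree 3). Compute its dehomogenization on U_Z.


f(x, y) = -x**3 + 2*x**2*y - 2*x*y**2 + x*y + x + 3*y**3 - 2*y - 1

On U_Z we set Z = 1. Each monomial c·X^i·Y^j·Z^k in F becomes c·x^i·y^j·1^k = c·x^i·y^j.
Substituting Z = 1: F(X, Y, 1) = -x**3 + 2*x**2*y - 2*x*y**2 + x*y + x + 3*y**3 - 2*y - 1.
Note: deg(f) ≤ deg(F) = 3; strict inequality happens when F is divisible by Z (lost terms).


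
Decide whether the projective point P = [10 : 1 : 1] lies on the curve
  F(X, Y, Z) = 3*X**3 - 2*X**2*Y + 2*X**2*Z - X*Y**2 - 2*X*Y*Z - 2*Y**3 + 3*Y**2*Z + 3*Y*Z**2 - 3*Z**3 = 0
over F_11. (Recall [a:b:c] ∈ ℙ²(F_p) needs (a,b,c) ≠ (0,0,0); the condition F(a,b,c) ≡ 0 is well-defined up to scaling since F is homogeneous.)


F(10,1,1) ≡ 1 (mod 11); P is NOT on the curve.

Evaluate F(10, 1, 1) term-by-term (mod 11).
  3*X**3 ↦ 3·1000·1·1 = 3000
  -2*X**2*Y ↦ -2·100·1·1 = -200
  2*X**2*Z ↦ 2·100·1·1 = 200
  -X*Y**2 ↦ -1·10·1·1 = -10
  -2*X*Y*Z ↦ -2·10·1·1 = -20
  -2*Y**3 ↦ -2·1·1·1 = -2
  3*Y**2*Z ↦ 3·1·1·1 = 3
  3*Y*Z**2 ↦ 3·1·1·1 = 3
  -3*Z**3 ↦ -3·1·1·1 = -3
Sum: F(10, 1, 1) = (3000) + (-200) + (200) + (-10) + (-20) + (-2) + (3) + (3) + (-3) = 2971.
Reducing mod 11: 2971 ≡ 1 (mod 11).
Since F(a, b, c) ≡ 1 ≠ 0 (mod 11), P does NOT lie on the curve.


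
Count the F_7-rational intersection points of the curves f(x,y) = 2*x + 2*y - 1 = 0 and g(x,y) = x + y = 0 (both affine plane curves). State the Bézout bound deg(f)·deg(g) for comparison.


Common zeros: ∅; count = 0; Bézout bound = 1.

deg(f) = 1, deg(g) = 1, so Bézout bound = 1.
Scan x ∈ F_7. For each x, list the y ∈ F_7 with f(x, y) ≡ 0 and those with g(x, y) ≡ 0 (mod 7); the common zeros in that column are the intersection.
  x = 0: f ≡ 0 at y ∈ {4}; g ≡ 0 at y ∈ {0}; common: ∅.
  x = 1: f ≡ 0 at y ∈ {3}; g ≡ 0 at y ∈ {6}; common: ∅.
  x = 2: f ≡ 0 at y ∈ {2}; g ≡ 0 at y ∈ {5}; common: ∅.
  x = 3: f ≡ 0 at y ∈ {1}; g ≡ 0 at y ∈ {4}; common: ∅.
  x = 4: f ≡ 0 at y ∈ {0}; g ≡ 0 at y ∈ {3}; common: ∅.
  x = 5: f ≡ 0 at y ∈ {6}; g ≡ 0 at y ∈ {2}; common: ∅.
  x = 6: f ≡ 0 at y ∈ {5}; g ≡ 0 at y ∈ {1}; common: ∅.
Collecting: common zeros = ∅, so the count is 0.
Comparison with the Bézout bound: 0 ≤ 1 = deg(f)·deg(g), as expected for curves with no common component (the affine F_7-count falls short of the bound because intersections may lie at infinity, over extension fields, or carry multiplicity).


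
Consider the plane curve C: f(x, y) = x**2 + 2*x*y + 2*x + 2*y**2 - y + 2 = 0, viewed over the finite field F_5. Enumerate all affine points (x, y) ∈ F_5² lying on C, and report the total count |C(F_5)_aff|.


Affine F_5-points: {(0, 4), (1, 0), (1, 2), (2, 0), (2, 1), (3, 2), (3, 3), (4, 1), (4, 3)}; count = 9.

For each of the 25 pairs (x, y) ∈ F_5², evaluate f(x, y) mod 5. Record the zeros.
  x = 0: [0↦2, 1↦3, 2↦3, 3↦2, 4↦0]  zeros at y ∈ {4}
  x = 1: [0↦0, 1↦3, 2↦0, 3↦1, 4↦1]  zeros at y ∈ {0, 2}
  x = 2: [0↦0, 1↦0, 2↦4, 3↦2, 4↦4]  zeros at y ∈ {0, 1}
  x = 3: [0↦2, 1↦4, 2↦0, 3↦0, 4↦4]  zeros at y ∈ {2, 3}
  x = 4: [0↦1, 1↦0, 2↦3, 3↦0, 4↦1]  zeros at y ∈ {1, 3}
Collecting zeros: affine points = {(0, 4), (1, 0), (1, 2), (2, 0), (2, 1), (3, 2), (3, 3), (4, 1), (4, 3)}.
Total count |C(F_5)_aff| = 9.


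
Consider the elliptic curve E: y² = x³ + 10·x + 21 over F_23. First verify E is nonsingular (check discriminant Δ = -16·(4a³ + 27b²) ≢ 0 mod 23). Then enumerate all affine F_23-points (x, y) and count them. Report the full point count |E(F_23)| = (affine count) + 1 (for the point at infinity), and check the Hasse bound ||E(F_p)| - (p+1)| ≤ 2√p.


Affine points = {(1, 3), (1, 20), (2, 7), (2, 16), (3, 3), (3, 20), (5, 9), (5, 14), (9, 9), (9, 14), (11, 6), (11, 17), (12, 11), (12, 12), (13, 5), (13, 18), (15, 2), (15, 21), (19, 3), (19, 20), (21, 4), (21, 19)}; affine count = 22; |E(F_23)| = 23.

Discriminant check: Δ ∝ 4a³ + 27b² = 4·10³ + 27·21² = 4·1000 + 27·441 ≡ 14 (mod 23). Nonzero ⇒ E is nonsingular.
For each x ∈ F_23, compute rhs = x³ + 10·x + 21 mod 23, then count y ∈ F_23 with y² ≡ rhs.
  x = 0: rhs = 21, matching y values: none (0 points).
  x = 1: rhs = 9, matching y values: 3, 20 (2 points).
  x = 2: rhs = 3, matching y values: 7, 16 (2 points).
  x = 3: rhs = 9, matching y values: 3, 20 (2 points).
  x = 4: rhs = 10, matching y values: none (0 points).
  x = 5: rhs = 12, matching y values: 9, 14 (2 points).
  x = 6: rhs = 21, matching y values: none (0 points).
  x = 7: rhs = 20, matching y values: none (0 points).
  x = 8: rhs = 15, matching y values: none (0 points).
  x = 9: rhs = 12, matching y values: 9, 14 (2 points).
  x = 10: rhs = 17, matching y values: none (0 points).
  x = 11: rhs = 13, matching y values: 6, 17 (2 points).
  x = 12: rhs = 6, matching y values: 11, 12 (2 points).
  x = 13: rhs = 2, matching y values: 5, 18 (2 points).
  x = 14: rhs = 7, matching y values: none (0 points).
  x = 15: rhs = 4, matching y values: 2, 21 (2 points).
  x = 16: rhs = 22, matching y values: none (0 points).
  x = 17: rhs = 21, matching y values: none (0 points).
  x = 18: rhs = 7, matching y values: none (0 points).
  x = 19: rhs = 9, matching y values: 3, 20 (2 points).
  x = 20: rhs = 10, matching y values: none (0 points).
  x = 21: rhs = 16, matching y values: 4, 19 (2 points).
  x = 22: rhs = 10, matching y values: none (0 points).
Total affine count: 22.
Full point count |E(F_23)| = 22 + 1 = 23.
Hasse bound: |23 − (23+1)| = |-1| = 1 ≤ 2√23 ≈ 9.5917 ✓.


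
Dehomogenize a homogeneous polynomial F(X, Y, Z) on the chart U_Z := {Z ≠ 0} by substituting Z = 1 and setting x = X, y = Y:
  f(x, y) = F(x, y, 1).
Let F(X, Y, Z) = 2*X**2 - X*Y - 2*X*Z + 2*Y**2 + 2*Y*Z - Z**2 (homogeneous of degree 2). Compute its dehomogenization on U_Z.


f(x, y) = 2*x**2 - x*y - 2*x + 2*y**2 + 2*y - 1

On U_Z we set Z = 1. Each monomial c·X^i·Y^j·Z^k in F becomes c·x^i·y^j·1^k = c·x^i·y^j.
Substituting Z = 1: F(X, Y, 1) = 2*x**2 - x*y - 2*x + 2*y**2 + 2*y - 1.
Note: deg(f) ≤ deg(F) = 2; strict inequality happens when F is divisible by Z (lost terms).


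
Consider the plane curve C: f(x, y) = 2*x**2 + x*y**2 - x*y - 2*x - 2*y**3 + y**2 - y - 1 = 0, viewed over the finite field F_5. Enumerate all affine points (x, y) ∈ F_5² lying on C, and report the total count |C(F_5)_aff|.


Affine F_5-points: {(0, 2), (1, 4), (4, 4)}; count = 3.

For each of the 25 pairs (x, y) ∈ F_5², evaluate f(x, y) mod 5. Record the zeros.
  x = 0: [0↦4, 1↦2, 2↦0, 3↦1, 4↦3]  zeros at y ∈ {2}
  x = 1: [0↦4, 1↦2, 2↦2, 3↦2, 4↦0]  zeros at y ∈ {4}
  x = 2: [0↦3, 1↦1, 2↦3, 3↦2, 4↦1]  zeros at y ∈ ∅
  x = 3: [0↦1, 1↦4, 2↦3, 3↦1, 4↦1]  zeros at y ∈ ∅
  x = 4: [0↦3, 1↦1, 2↦2, 3↦4, 4↦0]  zeros at y ∈ {4}
Collecting zeros: affine points = {(0, 2), (1, 4), (4, 4)}.
Total count |C(F_5)_aff| = 3.


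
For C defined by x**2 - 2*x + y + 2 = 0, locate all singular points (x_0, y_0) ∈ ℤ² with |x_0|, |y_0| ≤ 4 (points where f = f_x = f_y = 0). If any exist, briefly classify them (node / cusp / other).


No singular points in the scanned grid; C is smooth there.

Compute partial derivatives:
  f_x = 2*x - 2.
  f_y = 1.
f_y = 1 is a nonzero constant, so f_y never vanishes: no point (x, y) can satisfy f = f_x = f_y = 0. In particular no (x, y) ∈ {−4, ..., 4}² is singular; the curve is smooth.


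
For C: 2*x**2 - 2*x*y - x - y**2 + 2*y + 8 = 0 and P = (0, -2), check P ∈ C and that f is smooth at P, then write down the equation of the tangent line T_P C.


Tangent line at P: 3*x + 6*y + 12 = 0.

Step 1: f(0, -2) = 0, so P lies on C.
Step 2: partial derivatives
  f_x(x, y) = 4*x - 2*y - 1, f_y(x, y) = -2*x - 2*y + 2.
  f_x(P) = 3, f_y(P) = 6 (gradient nonzero, so P is smooth).
Step 3: tangent line at P: 3·(x − 0) + 6·(y − -2) = 0.
Expanding: 3*x + 6*y + 12 = 0.


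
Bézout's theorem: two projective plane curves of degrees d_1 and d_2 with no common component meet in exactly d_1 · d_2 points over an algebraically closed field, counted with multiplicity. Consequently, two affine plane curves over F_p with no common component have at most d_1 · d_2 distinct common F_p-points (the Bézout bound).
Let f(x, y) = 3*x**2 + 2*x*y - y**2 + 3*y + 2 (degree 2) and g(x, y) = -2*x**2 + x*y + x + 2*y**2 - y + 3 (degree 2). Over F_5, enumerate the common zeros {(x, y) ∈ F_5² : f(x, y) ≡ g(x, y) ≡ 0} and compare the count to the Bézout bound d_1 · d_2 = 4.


Common zeros: {(2, 1), (4, 0), (4, 1)}; count = 3; Bézout bound = 4.

deg(f) = 2, deg(g) = 2, so Bézout bound = 4.
Scan x ∈ F_5. For each x, list the y ∈ F_5 with f(x, y) ≡ 0 and those with g(x, y) ≡ 0 (mod 5); the common zeros in that column are the intersection.
  x = 0: f ≡ 0 at y ∈ ∅; g ≡ 0 at y ∈ ∅; common: ∅.
  x = 1: f ≡ 0 at y ∈ {0}; g ≡ 0 at y ∈ {2, 3}; common: ∅.
  x = 2: f ≡ 0 at y ∈ {1}; g ≡ 0 at y ∈ {1}; common: {1}.
  x = 3: f ≡ 0 at y ∈ ∅; g ≡ 0 at y ∈ {2}; common: ∅.
  x = 4: f ≡ 0 at y ∈ {0, 1}; g ≡ 0 at y ∈ {0, 1}; common: {0, 1}.
Collecting: common zeros = {(2, 1), (4, 0), (4, 1)}, so the count is 3.
Comparison with the Bézout bound: 3 ≤ 4 = deg(f)·deg(g), as expected for curves with no common component (the affine F_5-count falls short of the bound because intersections may lie at infinity, over extension fields, or carry multiplicity).


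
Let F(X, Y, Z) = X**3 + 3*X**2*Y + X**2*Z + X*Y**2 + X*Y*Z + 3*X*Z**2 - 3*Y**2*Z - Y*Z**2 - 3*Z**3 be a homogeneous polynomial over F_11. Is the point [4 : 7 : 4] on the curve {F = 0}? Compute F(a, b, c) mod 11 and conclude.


F(4,7,4) ≡ 6 (mod 11); P is NOT on the curve.

Evaluate F(4, 7, 4) term-by-term (mod 11).
  X**3 ↦ 1·64·1·1 = 64
  3*X**2*Y ↦ 3·16·7·1 = 336
  X**2*Z ↦ 1·16·1·4 = 64
  X*Y**2 ↦ 1·4·49·1 = 196
  X*Y*Z ↦ 1·4·7·4 = 112
  3*X*Z**2 ↦ 3·4·1·16 = 192
  -3*Y**2*Z ↦ -3·1·49·4 = -588
  -Y*Z**2 ↦ -1·1·7·16 = -112
  -3*Z**3 ↦ -3·1·1·64 = -192
Sum: F(4, 7, 4) = (64) + (336) + (64) + (196) + (112) + (192) + (-588) + (-112) + (-192) = 72.
Reducing mod 11: 72 ≡ 6 (mod 11).
Since F(a, b, c) ≡ 6 ≠ 0 (mod 11), P does NOT lie on the curve.


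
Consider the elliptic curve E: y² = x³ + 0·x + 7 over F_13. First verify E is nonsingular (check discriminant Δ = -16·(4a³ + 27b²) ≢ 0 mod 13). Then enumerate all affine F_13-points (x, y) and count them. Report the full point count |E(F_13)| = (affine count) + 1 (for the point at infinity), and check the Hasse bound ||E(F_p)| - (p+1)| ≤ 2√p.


Affine points = {(7, 5), (7, 8), (8, 5), (8, 8), (11, 5), (11, 8)}; affine count = 6; |E(F_13)| = 7.

Discriminant check: Δ ∝ 4a³ + 27b² = 4·0³ + 27·7² = 4·0 + 27·49 ≡ 10 (mod 13). Nonzero ⇒ E is nonsingular.
For each x ∈ F_13, compute rhs = x³ + 0·x + 7 mod 13, then count y ∈ F_13 with y² ≡ rhs.
  x = 0: rhs = 7, matching y values: none (0 points).
  x = 1: rhs = 8, matching y values: none (0 points).
  x = 2: rhs = 2, matching y values: none (0 points).
  x = 3: rhs = 8, matching y values: none (0 points).
  x = 4: rhs = 6, matching y values: none (0 points).
  x = 5: rhs = 2, matching y values: none (0 points).
  x = 6: rhs = 2, matching y values: none (0 points).
  x = 7: rhs = 12, matching y values: 5, 8 (2 points).
  x = 8: rhs = 12, matching y values: 5, 8 (2 points).
  x = 9: rhs = 8, matching y values: none (0 points).
  x = 10: rhs = 6, matching y values: none (0 points).
  x = 11: rhs = 12, matching y values: 5, 8 (2 points).
  x = 12: rhs = 6, matching y values: none (0 points).
Total affine count: 6.
Full point count |E(F_13)| = 6 + 1 = 7.
Hasse bound: |7 − (13+1)| = |-7| = 7 ≤ 2√13 ≈ 7.2111 ✓.


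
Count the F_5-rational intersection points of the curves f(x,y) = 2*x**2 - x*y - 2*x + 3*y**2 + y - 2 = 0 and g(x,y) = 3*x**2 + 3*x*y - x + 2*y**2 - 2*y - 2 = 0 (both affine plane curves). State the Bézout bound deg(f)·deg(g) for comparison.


Common zeros: {(1, 2), (4, 3)}; count = 2; Bézout bound = 4.

deg(f) = 2, deg(g) = 2, so Bézout bound = 4.
Scan x ∈ F_5. For each x, list the y ∈ F_5 with f(x, y) ≡ 0 and those with g(x, y) ≡ 0 (mod 5); the common zeros in that column are the intersection.
  x = 0: f ≡ 0 at y ∈ {4}; g ≡ 0 at y ∈ {3}; common: ∅.
  x = 1: f ≡ 0 at y ∈ {2, 3}; g ≡ 0 at y ∈ {0, 2}; common: {2}.
  x = 2: f ≡ 0 at y ∈ ∅; g ≡ 0 at y ∈ ∅; common: ∅.
  x = 3: f ≡ 0 at y ∈ {0, 4}; g ≡ 0 at y ∈ ∅; common: ∅.
  x = 4: f ≡ 0 at y ∈ {3}; g ≡ 0 at y ∈ {2, 3}; common: {3}.
Collecting: common zeros = {(1, 2), (4, 3)}, so the count is 2.
Comparison with the Bézout bound: 2 ≤ 4 = deg(f)·deg(g), as expected for curves with no common component (the affine F_5-count falls short of the bound because intersections may lie at infinity, over extension fields, or carry multiplicity).


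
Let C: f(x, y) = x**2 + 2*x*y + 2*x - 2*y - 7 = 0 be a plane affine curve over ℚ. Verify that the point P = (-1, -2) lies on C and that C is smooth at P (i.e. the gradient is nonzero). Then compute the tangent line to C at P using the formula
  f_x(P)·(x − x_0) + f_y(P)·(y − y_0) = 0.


Tangent line at P: -4*x - 4*y - 12 = 0.

Step 1: f(-1, -2) = 0, so P lies on C.
Step 2: partial derivatives
  f_x(x, y) = 2*x + 2*y + 2, f_y(x, y) = 2*x - 2.
  f_x(P) = -4, f_y(P) = -4 (gradient nonzero, so P is smooth).
Step 3: tangent line at P: -4·(x − -1) + -4·(y − -2) = 0.
Expanding: -4*x - 4*y - 12 = 0.


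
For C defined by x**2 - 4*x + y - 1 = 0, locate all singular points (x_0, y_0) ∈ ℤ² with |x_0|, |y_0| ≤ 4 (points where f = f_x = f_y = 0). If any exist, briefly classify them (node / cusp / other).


No singular points in the scanned grid; C is smooth there.

Compute partial derivatives:
  f_x = 2*x - 4.
  f_y = 1.
f_y = 1 is a nonzero constant, so f_y never vanishes: no point (x, y) can satisfy f = f_x = f_y = 0. In particular no (x, y) ∈ {−4, ..., 4}² is singular; the curve is smooth.


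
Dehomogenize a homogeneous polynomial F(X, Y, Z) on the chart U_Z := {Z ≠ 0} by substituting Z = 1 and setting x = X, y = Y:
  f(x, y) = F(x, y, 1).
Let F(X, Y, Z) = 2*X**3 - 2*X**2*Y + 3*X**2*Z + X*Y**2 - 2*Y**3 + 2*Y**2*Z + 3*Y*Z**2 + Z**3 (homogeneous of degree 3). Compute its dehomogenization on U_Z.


f(x, y) = 2*x**3 - 2*x**2*y + 3*x**2 + x*y**2 - 2*y**3 + 2*y**2 + 3*y + 1

On U_Z we set Z = 1. Each monomial c·X^i·Y^j·Z^k in F becomes c·x^i·y^j·1^k = c·x^i·y^j.
Substituting Z = 1: F(X, Y, 1) = 2*x**3 - 2*x**2*y + 3*x**2 + x*y**2 - 2*y**3 + 2*y**2 + 3*y + 1.
Note: deg(f) ≤ deg(F) = 3; strict inequality happens when F is divisible by Z (lost terms).


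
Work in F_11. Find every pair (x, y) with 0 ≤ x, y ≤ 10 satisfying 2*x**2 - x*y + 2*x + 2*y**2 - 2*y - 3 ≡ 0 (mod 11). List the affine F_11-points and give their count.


Affine F_11-points: {(1, 1), (1, 6), (3, 4), (4, 1), (4, 2), (5, 10), (7, 2), (7, 8), (9, 4), (9, 7), (10, 7), (10, 10)}; count = 12.

For each of the 121 pairs (x, y) ∈ F_11², evaluate f(x, y) mod 11. Record the zeros.
  x = 0: [0↦8, 1↦8, 2↦1, 3↦9, 4↦10, 5↦4, 6↦2, 7↦4, 8↦10, 9↦9, 10↦1]  zeros at y ∈ ∅
  x = 1: [0↦1, 1↦0, 2↦3, 3↦10, 4↦10, 5↦3, 6↦0, 7↦1, 8↦6, 9↦4, 10↦6]  zeros at y ∈ {1, 6}
  x = 2: [0↦9, 1↦7, 2↦9, 3↦4, 4↦3, 5↦6, 6↦2, 7↦2, 8↦6, 9↦3, 10↦4]  zeros at y ∈ ∅
  x = 3: [0↦10, 1↦7, 2↦8, 3↦2, 4↦0, 5↦2, 6↦8, 7↦7, 8↦10, 9↦6, 10↦6]  zeros at y ∈ {4}
  x = 4: [0↦4, 1↦0, 2↦0, 3↦4, 4↦1, 5↦2, 6↦7, 7↦5, 8↦7, 9↦2, 10↦1]  zeros at y ∈ {1, 2}
  x = 5: [0↦2, 1↦8, 2↦7, 3↦10, 4↦6, 5↦6, 6↦10, 7↦7, 8↦8, 9↦2, 10↦0]  zeros at y ∈ {10}
  x = 6: [0↦4, 1↦9, 2↦7, 3↦9, 4↦4, 5↦3, 6↦6, 7↦2, 8↦2, 9↦6, 10↦3]  zeros at y ∈ ∅
  x = 7: [0↦10, 1↦3, 2↦0, 3↦1, 4↦6, 5↦4, 6↦6, 7↦1, 8↦0, 9↦3, 10↦10]  zeros at y ∈ {2, 8}
  x = 8: [0↦9, 1↦1, 2↦8, 3↦8, 4↦1, 5↦9, 6↦10, 7↦4, 8↦2, 9↦4, 10↦10]  zeros at y ∈ ∅
  x = 9: [0↦1, 1↦3, 2↦9, 3↦8, 4↦0, 5↦7, 6↦7, 7↦0, 8↦8, 9↦9, 10↦3]  zeros at y ∈ {4, 7}
  x = 10: [0↦8, 1↦9, 2↦3, 3↦1, 4↦3, 5↦9, 6↦8, 7↦0, 8↦7, 9↦7, 10↦0]  zeros at y ∈ {7, 10}
Collecting zeros: affine points = {(1, 1), (1, 6), (3, 4), (4, 1), (4, 2), (5, 10), (7, 2), (7, 8), (9, 4), (9, 7), (10, 7), (10, 10)}.
Total count |C(F_11)_aff| = 12.


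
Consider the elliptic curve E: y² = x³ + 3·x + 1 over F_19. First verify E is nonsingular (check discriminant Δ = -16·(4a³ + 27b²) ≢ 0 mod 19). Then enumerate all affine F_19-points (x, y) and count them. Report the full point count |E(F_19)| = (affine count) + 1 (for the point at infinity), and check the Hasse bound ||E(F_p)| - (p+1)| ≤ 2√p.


Affine points = {(0, 1), (0, 18), (1, 9), (1, 10), (4, 1), (4, 18), (6, 8), (6, 11), (7, 2), (7, 17), (8, 9), (8, 10), (9, 4), (9, 15), (10, 9), (10, 10), (11, 4), (11, 15), (12, 6), (12, 13), (15, 1), (15, 18), (17, 5), (17, 14), (18, 4), (18, 15)}; affine count = 26; |E(F_19)| = 27.

Discriminant check: Δ ∝ 4a³ + 27b² = 4·3³ + 27·1² = 4·27 + 27·1 ≡ 2 (mod 19). Nonzero ⇒ E is nonsingular.
For each x ∈ F_19, compute rhs = x³ + 3·x + 1 mod 19, then count y ∈ F_19 with y² ≡ rhs.
  x = 0: rhs = 1, matching y values: 1, 18 (2 points).
  x = 1: rhs = 5, matching y values: 9, 10 (2 points).
  x = 2: rhs = 15, matching y values: none (0 points).
  x = 3: rhs = 18, matching y values: none (0 points).
  x = 4: rhs = 1, matching y values: 1, 18 (2 points).
  x = 5: rhs = 8, matching y values: none (0 points).
  x = 6: rhs = 7, matching y values: 8, 11 (2 points).
  x = 7: rhs = 4, matching y values: 2, 17 (2 points).
  x = 8: rhs = 5, matching y values: 9, 10 (2 points).
  x = 9: rhs = 16, matching y values: 4, 15 (2 points).
  x = 10: rhs = 5, matching y values: 9, 10 (2 points).
  x = 11: rhs = 16, matching y values: 4, 15 (2 points).
  x = 12: rhs = 17, matching y values: 6, 13 (2 points).
  x = 13: rhs = 14, matching y values: none (0 points).
  x = 14: rhs = 13, matching y values: none (0 points).
  x = 15: rhs = 1, matching y values: 1, 18 (2 points).
  x = 16: rhs = 3, matching y values: none (0 points).
  x = 17: rhs = 6, matching y values: 5, 14 (2 points).
  x = 18: rhs = 16, matching y values: 4, 15 (2 points).
Total affine count: 26.
Full point count |E(F_19)| = 26 + 1 = 27.
Hasse bound: |27 − (19+1)| = |7| = 7 ≤ 2√19 ≈ 8.7178 ✓.


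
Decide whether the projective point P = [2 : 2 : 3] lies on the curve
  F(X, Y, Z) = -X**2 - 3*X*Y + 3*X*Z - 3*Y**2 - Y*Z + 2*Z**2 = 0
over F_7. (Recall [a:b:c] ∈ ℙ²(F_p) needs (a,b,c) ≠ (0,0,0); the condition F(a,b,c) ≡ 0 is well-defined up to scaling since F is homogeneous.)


F(2,2,3) ≡ 2 (mod 7); P is NOT on the curve.

Evaluate F(2, 2, 3) term-by-term (mod 7).
  -X**2 ↦ -1·4·1·1 = -4
  -3*X*Y ↦ -3·2·2·1 = -12
  3*X*Z ↦ 3·2·1·3 = 18
  -3*Y**2 ↦ -3·1·4·1 = -12
  -Y*Z ↦ -1·1·2·3 = -6
  2*Z**2 ↦ 2·1·1·9 = 18
Sum: F(2, 2, 3) = (-4) + (-12) + (18) + (-12) + (-6) + (18) = 2.
Reducing mod 7: 2 ≡ 2 (mod 7).
Since F(a, b, c) ≡ 2 ≠ 0 (mod 7), P does NOT lie on the curve.


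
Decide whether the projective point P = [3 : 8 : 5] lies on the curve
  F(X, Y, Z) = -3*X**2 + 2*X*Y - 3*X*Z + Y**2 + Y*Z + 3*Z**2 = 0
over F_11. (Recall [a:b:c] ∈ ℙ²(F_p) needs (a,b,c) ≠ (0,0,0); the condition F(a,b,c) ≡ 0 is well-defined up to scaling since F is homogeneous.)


F(3,8,5) ≡ 1 (mod 11); P is NOT on the curve.

Evaluate F(3, 8, 5) term-by-term (mod 11).
  -3*X**2 ↦ -3·9·1·1 = -27
  2*X*Y ↦ 2·3·8·1 = 48
  -3*X*Z ↦ -3·3·1·5 = -45
  Y**2 ↦ 1·1·64·1 = 64
  Y*Z ↦ 1·1·8·5 = 40
  3*Z**2 ↦ 3·1·1·25 = 75
Sum: F(3, 8, 5) = (-27) + (48) + (-45) + (64) + (40) + (75) = 155.
Reducing mod 11: 155 ≡ 1 (mod 11).
Since F(a, b, c) ≡ 1 ≠ 0 (mod 11), P does NOT lie on the curve.


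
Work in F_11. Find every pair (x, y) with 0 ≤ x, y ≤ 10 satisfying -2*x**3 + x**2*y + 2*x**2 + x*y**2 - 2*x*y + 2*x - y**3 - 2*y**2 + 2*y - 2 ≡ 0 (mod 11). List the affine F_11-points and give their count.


Affine F_11-points: {(0, 7), (1, 0), (1, 3), (1, 7), (2, 5), (3, 8), (5, 2), (5, 6), (9, 7), (10, 0)}; count = 10.

For each of the 121 pairs (x, y) ∈ F_11², evaluate f(x, y) mod 11. Record the zeros.
  x = 0: [0↦9, 1↦8, 2↦8, 3↦3, 4↦9, 5↦9, 6↦8, 7↦0, 8↦1, 9↦5, 10↦6]  zeros at y ∈ {7}
  x = 1: [0↦0, 1↦10, 2↦1, 3↦0, 4↦1, 5↦9, 6↦7, 7↦0, 8↦4, 9↦2, 10↦10]  zeros at y ∈ {0, 3, 7}
  x = 2: [0↦5, 1↦6, 2↦1, 3↦6, 4↦4, 5↦0, 6↦10, 7↦6, 8↦4, 9↦9, 10↦4]  zeros at y ∈ {5}
  x = 3: [0↦1, 1↦6, 2↦7, 3↦9, 4↦6, 5↦3, 6↦5, 7↦6, 8↦0, 9↦3, 10↦9]  zeros at y ∈ {8}
  x = 4: [0↦9, 1↦9, 2↦7, 3↦8, 4↦6, 5↦6, 6↦2, 7↦10, 8↦2, 9↦5, 10↦2]  zeros at y ∈ ∅
  x = 5: [0↦6, 1↦3, 2↦0, 3↦2, 4↦3, 5↦8, 6↦0, 7↦6, 8↦9, 9↦3, 10↦4]  zeros at y ∈ {2, 6}
  x = 6: [0↦2, 1↦9, 2↦7, 3↦1, 4↦7, 5↦8, 6↦9, 7↦4, 8↦9, 9↦7, 10↦3]  zeros at y ∈ ∅
  x = 7: [0↦7, 1↦4, 2↦5, 3↦4, 4↦6, 5↦5, 6↦6, 7↦3, 8↦1, 9↦5, 10↦9]  zeros at y ∈ ∅
  x = 8: [0↦9, 1↦9, 2↦4, 3↦10, 4↦10, 5↦9, 6↦1, 7↦2, 8↦6, 9↦7, 10↦10]  zeros at y ∈ ∅
  x = 9: [0↦7, 1↦1, 2↦3, 3↦7, 4↦7, 5↦8, 6↦4, 7↦0, 8↦1, 9↦1, 10↦5]  zeros at y ∈ {7}
  x = 10: [0↦0, 1↦1, 2↦1, 3↦5, 4↦7, 5↦1, 6↦3, 7↦7, 8↦7, 9↦8, 10↦4]  zeros at y ∈ {0}
Collecting zeros: affine points = {(0, 7), (1, 0), (1, 3), (1, 7), (2, 5), (3, 8), (5, 2), (5, 6), (9, 7), (10, 0)}.
Total count |C(F_11)_aff| = 10.


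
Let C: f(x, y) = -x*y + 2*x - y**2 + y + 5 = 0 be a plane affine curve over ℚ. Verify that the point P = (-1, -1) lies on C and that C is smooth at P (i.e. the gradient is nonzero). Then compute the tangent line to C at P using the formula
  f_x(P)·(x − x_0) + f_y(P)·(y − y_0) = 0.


Tangent line at P: 3*x + 4*y + 7 = 0.

Step 1: f(-1, -1) = 0, so P lies on C.
Step 2: partial derivatives
  f_x(x, y) = 2 - y, f_y(x, y) = -x - 2*y + 1.
  f_x(P) = 3, f_y(P) = 4 (gradient nonzero, so P is smooth).
Step 3: tangent line at P: 3·(x − -1) + 4·(y − -1) = 0.
Expanding: 3*x + 4*y + 7 = 0.


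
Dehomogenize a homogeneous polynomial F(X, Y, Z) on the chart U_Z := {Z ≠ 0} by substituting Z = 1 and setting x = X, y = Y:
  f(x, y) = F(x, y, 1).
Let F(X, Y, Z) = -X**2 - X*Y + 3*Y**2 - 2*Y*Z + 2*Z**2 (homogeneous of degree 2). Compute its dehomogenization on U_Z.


f(x, y) = -x**2 - x*y + 3*y**2 - 2*y + 2

On U_Z we set Z = 1. Each monomial c·X^i·Y^j·Z^k in F becomes c·x^i·y^j·1^k = c·x^i·y^j.
Substituting Z = 1: F(X, Y, 1) = -x**2 - x*y + 3*y**2 - 2*y + 2.
Note: deg(f) ≤ deg(F) = 2; strict inequality happens when F is divisible by Z (lost terms).
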